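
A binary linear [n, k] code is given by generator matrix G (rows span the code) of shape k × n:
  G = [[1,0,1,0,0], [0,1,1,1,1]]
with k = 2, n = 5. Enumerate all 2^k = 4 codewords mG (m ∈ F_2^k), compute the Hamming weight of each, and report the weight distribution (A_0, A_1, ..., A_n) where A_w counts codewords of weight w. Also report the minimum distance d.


Weight distribution: A_0 = 1, A_2 = 1, A_4 = 2. Minimum distance d = 2.

Enumerate all 2^2 = 4 messages m ∈ F_2^2.
For each, compute codeword c = mG in F_2^5, then tally its weight.
  m = 00 → c = 00000, weight = 0.
  m = 10 → c = 10100, weight = 2.
  m = 01 → c = 01111, weight = 4.
  m = 11 → c = 11011, weight = 4.
Tally weights:
  weight 0: 1 codewords.
  weight 2: 1 codewords.
  weight 4: 2 codewords.
Minimum distance d = smallest w > 0 with A_w > 0 = 2.
Sanity: Σ A_w = 4 = 2^2 = 4 ✓.


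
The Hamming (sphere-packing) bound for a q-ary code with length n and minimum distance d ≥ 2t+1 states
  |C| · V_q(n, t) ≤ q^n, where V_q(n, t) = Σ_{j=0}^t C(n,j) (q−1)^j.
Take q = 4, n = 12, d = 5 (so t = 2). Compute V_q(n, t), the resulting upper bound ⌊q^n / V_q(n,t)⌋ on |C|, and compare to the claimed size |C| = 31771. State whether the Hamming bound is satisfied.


V_q(n, t) = 631, q^n = 16777216, Hamming bound = 26588, |C| = 31771 > bound (violated).

Step 1: Compute V_q(n, t) = Σ_{j=0}^2 C(n, j) (q−1)^j.
  j = 0: C(12,0)·(3)^0 = 1·1 = 1.
  j = 1: C(12,1)·(3)^1 = 12·3 = 36.
  j = 2: C(12,2)·(3)^2 = 66·9 = 594.
  V_q(n, t) = 1 + 36 + 594 = 631.
Step 2: q^n = 4^12 = 16777216.
Step 3: Hamming bound ⌊q^n / V_q(n,t)⌋ = ⌊16777216/631⌋ = 26588.
Step 4: Compare |C| = 31771 to 26588: violated.
The claimed |C| lies above the Hamming bound, so no 4-ary code of length 12 with d ≥ 5 can have 31771 codewords.


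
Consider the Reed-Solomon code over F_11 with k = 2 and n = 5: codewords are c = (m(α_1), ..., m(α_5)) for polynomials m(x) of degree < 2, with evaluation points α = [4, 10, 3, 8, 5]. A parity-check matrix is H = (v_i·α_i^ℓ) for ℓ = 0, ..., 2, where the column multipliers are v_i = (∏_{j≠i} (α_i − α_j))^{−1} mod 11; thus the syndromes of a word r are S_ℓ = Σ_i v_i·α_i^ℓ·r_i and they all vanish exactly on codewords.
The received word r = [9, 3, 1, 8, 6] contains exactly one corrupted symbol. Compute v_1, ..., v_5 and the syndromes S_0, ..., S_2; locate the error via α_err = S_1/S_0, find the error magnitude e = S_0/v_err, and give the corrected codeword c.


S = (6, 5, 6), error at position 2, error magnitude e = 1, c = [9, 2, 1, 8, 6].

Step 1: column multipliers v_i = (∏_{j≠i}(α_i − α_j))^{−1} mod 11.
  i = 1 (α = 4): (4−10)(4−3)(4−8)(4−5) = (−6)·1·(−4)·(−1) = −24 ≡ 9, so v_1 = 9^{−1} = 5 (mod 11).
  i = 2 (α = 10): (10−4)(10−3)(10−8)(10−5) = 6·7·2·5 = 420 ≡ 2, so v_2 = 2^{−1} = 6 (mod 11).
  i = 3 (α = 3): (3−4)(3−10)(3−8)(3−5) = (−1)·(−7)·(−5)·(−2) = 70 ≡ 4, so v_3 = 4^{−1} = 3 (mod 11).
  i = 4 (α = 8): (8−4)(8−10)(8−3)(8−5) = 4·(−2)·5·3 = −120 ≡ 1, so v_4 = 1^{−1} = 1 (mod 11).
  i = 5 (α = 5): (5−4)(5−10)(5−3)(5−8) = 1·(−5)·2·(−3) = 30 ≡ 8, so v_5 = 8^{−1} = 7 (mod 11).
  v = [5, 6, 3, 1, 7].
Step 2: syndromes of r = [9, 3, 1, 8, 6] (all sums mod 11).
  S_0 = Σ v_i r_i = 5·9 + 6·3 + 3·1 + 1·8 + 7·6 = 116 ≡ 6.
  S_1 = Σ v_i α_i r_i = 5·4·9 + 6·10·3 + 3·3·1 + 1·8·8 + 7·5·6 = 643 ≡ 5.
  α_i^2 mod 11 = [5, 1, 9, 9, 3].
  S_2 = Σ v_i α_i^2 r_i = 5·5·9 + 6·1·3 + 3·9·1 + 1·9·8 + 7·3·6 = 468 ≡ 6.
  S = (6, 5, 6) ≠ 0, so r is not a codeword (an error is present).
Step 3: locate the error. For a single error e at position i, S_ℓ = v_i·e·α_i^ℓ, so α_err = S_1/S_0.
  S_0^{−1} = 6^{−1} = 2 (mod 11), so α_err = 5·2 = 10 ≡ 10 = α_2. Error position i = 2.
  Consistency check: S_2/S_1 = 6·9 = 54 ≡ 10 = α_err ✓ (single-error assumption holds).
Step 4: error magnitude e = S_0/v_2 = S_0·∏_{j≠2}(α_2 − α_j) = 6·2 = 12 ≡ 1 (mod 11).
Step 5: correct position 2: c_2 = r_2 − e = 3 − 1 ≡ 2 (mod 11). Hence c = [9, 2, 1, 8, 6].
  Check: interpolating c through the α_i gives m(x) = 10 + 8·x (degree < 2) with m(α_i) = c_i for every i, so c is indeed a codeword.


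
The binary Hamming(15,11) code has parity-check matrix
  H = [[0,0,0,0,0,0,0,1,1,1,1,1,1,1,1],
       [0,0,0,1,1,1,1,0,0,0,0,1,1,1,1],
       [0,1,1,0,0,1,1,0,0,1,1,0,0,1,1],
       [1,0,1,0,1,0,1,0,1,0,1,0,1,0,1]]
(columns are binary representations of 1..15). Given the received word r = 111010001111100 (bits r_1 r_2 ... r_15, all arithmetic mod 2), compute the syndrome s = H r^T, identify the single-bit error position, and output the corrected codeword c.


s = (1, 1, 0, 0)^T, error position = 12, corrected codeword c = 111010001110100

Compute s = H r^T mod 2 one row at a time:
  s_1 = 0 + 1 + 1 + 1 + 1 + 1 + 0 + 0 = 5 ≡ 1 (mod 2).
  s_2 = 0 + 1 + 0 + 0 + 1 + 1 + 0 + 0 = 3 ≡ 1 (mod 2).
  s_3 = 1 + 1 + 0 + 0 + 1 + 1 + 0 + 0 = 4 ≡ 0 (mod 2).
  s_4 = 1 + 1 + 1 + 0 + 1 + 1 + 1 + 0 = 6 ≡ 0 (mod 2).
s = (1, 1, 0, 0)^T — this equals column 12 of H (binary 1100), so error is at position 12.
Correct: flip bit 12 of r = 111010001111100 to get c = 111010001110100.


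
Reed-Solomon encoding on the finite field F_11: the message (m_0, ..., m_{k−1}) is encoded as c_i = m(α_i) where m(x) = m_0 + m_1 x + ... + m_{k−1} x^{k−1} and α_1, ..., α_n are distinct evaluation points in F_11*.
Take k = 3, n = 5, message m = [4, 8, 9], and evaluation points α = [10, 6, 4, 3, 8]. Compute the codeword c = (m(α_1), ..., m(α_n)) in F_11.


c = [5, 2, 4, 10, 6]

Message polynomial: m(x) = 4 + 8·x + 9·x^2 (mod 11).
For each evaluation point α_i, compute m(α_i) mod 11:
  α_1 = 10: Horner steps 9 → 10 → 5, so m(10) = 5.
  α_2 = 6: Horner steps 9 → 7 → 2, so m(6) = 2.
  α_3 = 4: Horner steps 9 → 0 → 4, so m(4) = 4.
  α_4 = 3: Horner steps 9 → 2 → 10, so m(3) = 10.
  α_5 = 8: Horner steps 9 → 3 → 6, so m(8) = 6.
Codeword c = [5, 2, 4, 10, 6] ∈ F_11^5.


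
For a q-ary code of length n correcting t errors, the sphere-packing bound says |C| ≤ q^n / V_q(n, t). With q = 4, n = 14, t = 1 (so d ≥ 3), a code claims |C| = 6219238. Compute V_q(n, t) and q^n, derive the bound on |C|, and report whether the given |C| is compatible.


V_q(n, t) = 43, q^n = 268435456, Hamming bound = 6242685, |C| = 6219238 ≤ bound (satisfied).

Step 1: Compute V_q(n, t) = Σ_{j=0}^1 C(n, j) (q−1)^j.
  j = 0: C(14,0)·(3)^0 = 1·1 = 1.
  j = 1: C(14,1)·(3)^1 = 14·3 = 42.
  V_q(n, t) = 1 + 42 = 43.
Step 2: q^n = 4^14 = 268435456.
Step 3: Hamming bound ⌊q^n / V_q(n,t)⌋ = ⌊268435456/43⌋ = 6242685.
Step 4: Compare |C| = 6219238 to 6242685: satisfied.
The claimed |C| lies below the Hamming bound.


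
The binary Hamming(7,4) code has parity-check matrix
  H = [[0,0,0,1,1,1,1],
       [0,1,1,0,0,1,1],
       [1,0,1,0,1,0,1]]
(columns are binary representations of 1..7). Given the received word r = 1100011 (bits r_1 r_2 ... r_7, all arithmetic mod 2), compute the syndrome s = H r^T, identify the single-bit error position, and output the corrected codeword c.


s = (0, 1, 0)^T, error position = 2, corrected codeword c = 1000011

Compute s = H r^T mod 2 one row at a time:
  s_1 = 0 + 0 + 1 + 1 = 2 ≡ 0 (mod 2).
  s_2 = 1 + 0 + 1 + 1 = 3 ≡ 1 (mod 2).
  s_3 = 1 + 0 + 0 + 1 = 2 ≡ 0 (mod 2).
s = (0, 1, 0)^T — this equals column 2 of H (binary 010), so error is at position 2.
Correct: flip bit 2 of r = 1100011 to get c = 1000011.


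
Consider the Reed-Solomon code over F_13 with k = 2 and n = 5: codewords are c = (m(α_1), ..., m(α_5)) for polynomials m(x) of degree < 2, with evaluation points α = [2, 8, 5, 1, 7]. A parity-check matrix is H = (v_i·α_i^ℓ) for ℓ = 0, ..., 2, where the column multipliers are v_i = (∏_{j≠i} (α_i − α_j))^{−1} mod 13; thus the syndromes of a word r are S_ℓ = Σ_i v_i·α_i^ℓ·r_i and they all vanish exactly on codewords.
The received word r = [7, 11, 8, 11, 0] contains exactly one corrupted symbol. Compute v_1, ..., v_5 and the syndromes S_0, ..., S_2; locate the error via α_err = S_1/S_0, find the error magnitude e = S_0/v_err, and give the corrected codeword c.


S = (6, 9, 7), error at position 2, error magnitude e = 2, c = [7, 9, 8, 11, 0].

Step 1: column multipliers v_i = (∏_{j≠i}(α_i − α_j))^{−1} mod 13.
  i = 1 (α = 2): (2−8)(2−5)(2−1)(2−7) = (−6)·(−3)·1·(−5) = −90 ≡ 1, so v_1 = 1^{−1} = 1 (mod 13).
  i = 2 (α = 8): (8−2)(8−5)(8−1)(8−7) = 6·3·7·1 = 126 ≡ 9, so v_2 = 9^{−1} = 3 (mod 13).
  i = 3 (α = 5): (5−2)(5−8)(5−1)(5−7) = 3·(−3)·4·(−2) = 72 ≡ 7, so v_3 = 7^{−1} = 2 (mod 13).
  i = 4 (α = 1): (1−2)(1−8)(1−5)(1−7) = (−1)·(−7)·(−4)·(−6) = 168 ≡ 12, so v_4 = 12^{−1} = 12 (mod 13).
  i = 5 (α = 7): (7−2)(7−8)(7−5)(7−1) = 5·(−1)·2·6 = −60 ≡ 5, so v_5 = 5^{−1} = 8 (mod 13).
  v = [1, 3, 2, 12, 8].
Step 2: syndromes of r = [7, 11, 8, 11, 0] (all sums mod 13).
  S_0 = Σ v_i r_i = 1·7 + 3·11 + 2·8 + 12·11 + 8·0 = 188 ≡ 6.
  S_1 = Σ v_i α_i r_i = 1·2·7 + 3·8·11 + 2·5·8 + 12·1·11 + 8·7·0 = 490 ≡ 9.
  α_i^2 mod 13 = [4, 12, 12, 1, 10].
  S_2 = Σ v_i α_i^2 r_i = 1·4·7 + 3·12·11 + 2·12·8 + 12·1·11 + 8·10·0 = 748 ≡ 7.
  S = (6, 9, 7) ≠ 0, so r is not a codeword (an error is present).
Step 3: locate the error. For a single error e at position i, S_ℓ = v_i·e·α_i^ℓ, so α_err = S_1/S_0.
  S_0^{−1} = 6^{−1} = 11 (mod 13), so α_err = 9·11 = 99 ≡ 8 = α_2. Error position i = 2.
  Consistency check: S_2/S_1 = 7·3 = 21 ≡ 8 = α_err ✓ (single-error assumption holds).
Step 4: error magnitude e = S_0/v_2 = S_0·∏_{j≠2}(α_2 − α_j) = 6·9 = 54 ≡ 2 (mod 13).
Step 5: correct position 2: c_2 = r_2 − e = 11 − 2 ≡ 9 (mod 13). Hence c = [7, 9, 8, 11, 0].
  Check: interpolating c through the α_i gives m(x) = 2 + 9·x (degree < 2) with m(α_i) = c_i for every i, so c is indeed a codeword.


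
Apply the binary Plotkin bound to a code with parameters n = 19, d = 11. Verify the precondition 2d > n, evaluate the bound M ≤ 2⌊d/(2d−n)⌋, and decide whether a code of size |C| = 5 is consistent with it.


Plotkin bound M ≤ 6; given |C| = 5 ≤ bound (satisfied).

Check applicability: 2d = 22, n = 19.
2d − n = 3 > 0, so Plotkin applies.
Compute d/(2d−n) = 11/3 ≈ 3.6667.
⌊d/(2d−n)⌋ = 3.
Plotkin bound: M ≤ 2·3 = 6.
Given |C| = 5, check: satisfied.
This |C| is below the Plotkin bound.


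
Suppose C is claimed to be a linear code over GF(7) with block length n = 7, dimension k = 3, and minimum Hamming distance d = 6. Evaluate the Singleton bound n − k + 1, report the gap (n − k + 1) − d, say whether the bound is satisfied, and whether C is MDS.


Singleton RHS = n − k + 1 = 5, slack = -1, bound violated (no such code; not MDS).

Singleton bound: d ≤ n − k + 1.
Here n = 7, k = 3, so n − k + 1 = 5.
Given d = 6, check d ≤ 5: NO.
Slack = (n − k + 1) − d = -1.
The slack is negative: d = 6 exceeds n − k + 1 = 5 by 1, so the Singleton bound is violated and no linear [7, 3, 6]_7 code can exist. In particular it is not MDS (MDS requires d = n − k + 1 exactly).
Description: the claimed parameters are [7, 3, 6]_7; such a code would be impossible (violates the Singleton bound).


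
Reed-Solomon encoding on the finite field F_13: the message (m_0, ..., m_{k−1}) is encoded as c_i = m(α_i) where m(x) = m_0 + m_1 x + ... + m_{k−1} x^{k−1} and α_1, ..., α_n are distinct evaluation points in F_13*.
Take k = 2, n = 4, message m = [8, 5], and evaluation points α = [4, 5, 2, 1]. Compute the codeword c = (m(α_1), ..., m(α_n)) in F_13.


c = [2, 7, 5, 0]

Message polynomial: m(x) = 8 + 5·x (mod 13).
For each evaluation point α_i, compute m(α_i) mod 13:
  α_1 = 4: Horner steps 5 → 2, so m(4) = 2.
  α_2 = 5: Horner steps 5 → 7, so m(5) = 7.
  α_3 = 2: Horner steps 5 → 5, so m(2) = 5.
  α_4 = 1: Horner steps 5 → 0, so m(1) = 0.
Codeword c = [2, 7, 5, 0] ∈ F_13^4.


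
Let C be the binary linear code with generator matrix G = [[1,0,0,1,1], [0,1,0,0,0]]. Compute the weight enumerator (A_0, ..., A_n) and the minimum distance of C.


Weight distribution: A_0 = 1, A_1 = 1, A_3 = 1, A_4 = 1. Minimum distance d = 1.

Enumerate all 2^2 = 4 messages m ∈ F_2^2.
For each, compute codeword c = mG in F_2^5, then tally its weight.
  m = 00 → c = 00000, weight = 0.
  m = 10 → c = 10011, weight = 3.
  m = 01 → c = 01000, weight = 1.
  m = 11 → c = 11011, weight = 4.
Tally weights:
  weight 0: 1 codewords.
  weight 1: 1 codewords.
  weight 3: 1 codewords.
  weight 4: 1 codewords.
Minimum distance d = smallest w > 0 with A_w > 0 = 1.
Sanity: Σ A_w = 4 = 2^2 = 4 ✓.


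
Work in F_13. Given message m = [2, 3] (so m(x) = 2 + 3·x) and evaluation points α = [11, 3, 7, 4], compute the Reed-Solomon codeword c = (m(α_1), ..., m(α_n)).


c = [9, 11, 10, 1]

Message polynomial: m(x) = 2 + 3·x (mod 13).
For each evaluation point α_i, compute m(α_i) mod 13:
  α_1 = 11: Horner steps 3 → 9, so m(11) = 9.
  α_2 = 3: Horner steps 3 → 11, so m(3) = 11.
  α_3 = 7: Horner steps 3 → 10, so m(7) = 10.
  α_4 = 4: Horner steps 3 → 1, so m(4) = 1.
Codeword c = [9, 11, 10, 1] ∈ F_13^4.


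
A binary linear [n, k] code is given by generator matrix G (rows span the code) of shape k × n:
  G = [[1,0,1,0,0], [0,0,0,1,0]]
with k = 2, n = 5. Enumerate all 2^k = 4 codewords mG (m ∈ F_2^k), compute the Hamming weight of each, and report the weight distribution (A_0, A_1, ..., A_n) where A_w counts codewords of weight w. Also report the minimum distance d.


Weight distribution: A_0 = 1, A_1 = 1, A_2 = 1, A_3 = 1. Minimum distance d = 1.

Enumerate all 2^2 = 4 messages m ∈ F_2^2.
For each, compute codeword c = mG in F_2^5, then tally its weight.
  m = 00 → c = 00000, weight = 0.
  m = 10 → c = 10100, weight = 2.
  m = 01 → c = 00010, weight = 1.
  m = 11 → c = 10110, weight = 3.
Tally weights:
  weight 0: 1 codewords.
  weight 1: 1 codewords.
  weight 2: 1 codewords.
  weight 3: 1 codewords.
Minimum distance d = smallest w > 0 with A_w > 0 = 1.
Sanity: Σ A_w = 4 = 2^2 = 4 ✓.


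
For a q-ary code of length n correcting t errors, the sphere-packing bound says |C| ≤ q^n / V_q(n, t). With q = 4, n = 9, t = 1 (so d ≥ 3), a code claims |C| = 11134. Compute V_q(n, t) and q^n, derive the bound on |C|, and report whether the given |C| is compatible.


V_q(n, t) = 28, q^n = 262144, Hamming bound = 9362, |C| = 11134 > bound (violated).

Step 1: Compute V_q(n, t) = Σ_{j=0}^1 C(n, j) (q−1)^j.
  j = 0: C(9,0)·(3)^0 = 1·1 = 1.
  j = 1: C(9,1)·(3)^1 = 9·3 = 27.
  V_q(n, t) = 1 + 27 = 28.
Step 2: q^n = 4^9 = 262144.
Step 3: Hamming bound ⌊q^n / V_q(n,t)⌋ = ⌊262144/28⌋ = 9362.
Step 4: Compare |C| = 11134 to 9362: violated.
The claimed |C| lies above the Hamming bound, so no 4-ary code of length 9 with d ≥ 3 can have 11134 codewords.


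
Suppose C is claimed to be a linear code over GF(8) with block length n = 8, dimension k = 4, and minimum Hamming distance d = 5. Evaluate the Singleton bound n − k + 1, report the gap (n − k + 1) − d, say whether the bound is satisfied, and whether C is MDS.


Singleton RHS = n − k + 1 = 5, slack = 0, bound satisfied, MDS.

Singleton bound: d ≤ n − k + 1.
Here n = 8, k = 4, so n − k + 1 = 5.
Given d = 5, check d ≤ 5: YES.
Slack = (n − k + 1) − d = 0.
The code is MDS (slack = 0).
Description: the claimed parameters are [8, 4, 5]_8; such a code would be MDS (meets Singleton bound).


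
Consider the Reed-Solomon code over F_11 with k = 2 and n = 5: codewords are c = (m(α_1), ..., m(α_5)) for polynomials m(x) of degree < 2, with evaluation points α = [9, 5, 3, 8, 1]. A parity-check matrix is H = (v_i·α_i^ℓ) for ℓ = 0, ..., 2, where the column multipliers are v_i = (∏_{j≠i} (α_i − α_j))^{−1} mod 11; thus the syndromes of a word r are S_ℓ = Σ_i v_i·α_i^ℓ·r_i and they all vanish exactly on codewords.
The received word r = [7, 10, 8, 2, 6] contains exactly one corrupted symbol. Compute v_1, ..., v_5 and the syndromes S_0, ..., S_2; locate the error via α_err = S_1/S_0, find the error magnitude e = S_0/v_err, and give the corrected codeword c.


S = (3, 5, 1), error at position 1, error magnitude e = 4, c = [3, 10, 8, 2, 6].

Step 1: column multipliers v_i = (∏_{j≠i}(α_i − α_j))^{−1} mod 11.
  i = 1 (α = 9): (9−5)(9−3)(9−8)(9−1) = 4·6·1·8 = 192 ≡ 5, so v_1 = 5^{−1} = 9 (mod 11).
  i = 2 (α = 5): (5−9)(5−3)(5−8)(5−1) = (−4)·2·(−3)·4 = 96 ≡ 8, so v_2 = 8^{−1} = 7 (mod 11).
  i = 3 (α = 3): (3−9)(3−5)(3−8)(3−1) = (−6)·(−2)·(−5)·2 = −120 ≡ 1, so v_3 = 1^{−1} = 1 (mod 11).
  i = 4 (α = 8): (8−9)(8−5)(8−3)(8−1) = (−1)·3·5·7 = −105 ≡ 5, so v_4 = 5^{−1} = 9 (mod 11).
  i = 5 (α = 1): (1−9)(1−5)(1−3)(1−8) = (−8)·(−4)·(−2)·(−7) = 448 ≡ 8, so v_5 = 8^{−1} = 7 (mod 11).
  v = [9, 7, 1, 9, 7].
Step 2: syndromes of r = [7, 10, 8, 2, 6] (all sums mod 11).
  S_0 = Σ v_i r_i = 9·7 + 7·10 + 1·8 + 9·2 + 7·6 = 201 ≡ 3.
  S_1 = Σ v_i α_i r_i = 9·9·7 + 7·5·10 + 1·3·8 + 9·8·2 + 7·1·6 = 1127 ≡ 5.
  α_i^2 mod 11 = [4, 3, 9, 9, 1].
  S_2 = Σ v_i α_i^2 r_i = 9·4·7 + 7·3·10 + 1·9·8 + 9·9·2 + 7·1·6 = 738 ≡ 1.
  S = (3, 5, 1) ≠ 0, so r is not a codeword (an error is present).
Step 3: locate the error. For a single error e at position i, S_ℓ = v_i·e·α_i^ℓ, so α_err = S_1/S_0.
  S_0^{−1} = 3^{−1} = 4 (mod 11), so α_err = 5·4 = 20 ≡ 9 = α_1. Error position i = 1.
  Consistency check: S_2/S_1 = 1·9 = 9 ≡ 9 = α_err ✓ (single-error assumption holds).
Step 4: error magnitude e = S_0/v_1 = S_0·∏_{j≠1}(α_1 − α_j) = 3·5 = 15 ≡ 4 (mod 11).
Step 5: correct position 1: c_1 = r_1 − e = 7 − 4 ≡ 3 (mod 11). Hence c = [3, 10, 8, 2, 6].
  Check: interpolating c through the α_i gives m(x) = 5 + 1·x (degree < 2) with m(α_i) = c_i for every i, so c is indeed a codeword.


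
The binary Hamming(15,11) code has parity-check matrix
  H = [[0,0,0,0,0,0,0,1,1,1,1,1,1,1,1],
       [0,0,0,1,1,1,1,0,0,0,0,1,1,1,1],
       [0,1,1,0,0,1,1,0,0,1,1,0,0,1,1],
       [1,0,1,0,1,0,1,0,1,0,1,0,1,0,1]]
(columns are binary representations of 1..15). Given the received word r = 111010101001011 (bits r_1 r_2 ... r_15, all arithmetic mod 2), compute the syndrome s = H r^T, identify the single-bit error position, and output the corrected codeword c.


s = (0, 1, 1, 0)^T, error position = 6, corrected codeword c = 111011101001011

Compute s = H r^T mod 2 one row at a time:
  s_1 = 0 + 1 + 0 + 0 + 1 + 0 + 1 + 1 = 4 ≡ 0 (mod 2).
  s_2 = 0 + 1 + 0 + 1 + 1 + 0 + 1 + 1 = 5 ≡ 1 (mod 2).
  s_3 = 1 + 1 + 0 + 1 + 0 + 0 + 1 + 1 = 5 ≡ 1 (mod 2).
  s_4 = 1 + 1 + 1 + 1 + 1 + 0 + 0 + 1 = 6 ≡ 0 (mod 2).
s = (0, 1, 1, 0)^T — this equals column 6 of H (binary 0110), so error is at position 6.
Correct: flip bit 6 of r = 111010101001011 to get c = 111011101001011.


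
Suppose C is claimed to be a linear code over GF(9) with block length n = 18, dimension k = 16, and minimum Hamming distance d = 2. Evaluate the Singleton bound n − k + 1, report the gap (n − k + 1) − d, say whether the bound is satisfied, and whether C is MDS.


Singleton RHS = n − k + 1 = 3, slack = 1, bound satisfied, not MDS.

Singleton bound: d ≤ n − k + 1.
Here n = 18, k = 16, so n − k + 1 = 3.
Given d = 2, check d ≤ 3: YES.
Slack = (n − k + 1) − d = 1.
The code is NOT MDS (slack = 1 > 0).
Description: the claimed parameters are [18, 16, 2]_9; such a code would be non-MDS.


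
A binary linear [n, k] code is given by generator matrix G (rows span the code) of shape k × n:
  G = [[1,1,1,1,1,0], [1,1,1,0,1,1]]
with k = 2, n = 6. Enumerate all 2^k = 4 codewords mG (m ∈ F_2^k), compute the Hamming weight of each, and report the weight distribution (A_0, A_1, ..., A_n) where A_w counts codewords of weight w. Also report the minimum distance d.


Weight distribution: A_0 = 1, A_2 = 1, A_5 = 2. Minimum distance d = 2.

Enumerate all 2^2 = 4 messages m ∈ F_2^2.
For each, compute codeword c = mG in F_2^6, then tally its weight.
  m = 00 → c = 000000, weight = 0.
  m = 10 → c = 111110, weight = 5.
  m = 01 → c = 111011, weight = 5.
  m = 11 → c = 000101, weight = 2.
Tally weights:
  weight 0: 1 codewords.
  weight 2: 1 codewords.
  weight 5: 2 codewords.
Minimum distance d = smallest w > 0 with A_w > 0 = 2.
Sanity: Σ A_w = 4 = 2^2 = 4 ✓.


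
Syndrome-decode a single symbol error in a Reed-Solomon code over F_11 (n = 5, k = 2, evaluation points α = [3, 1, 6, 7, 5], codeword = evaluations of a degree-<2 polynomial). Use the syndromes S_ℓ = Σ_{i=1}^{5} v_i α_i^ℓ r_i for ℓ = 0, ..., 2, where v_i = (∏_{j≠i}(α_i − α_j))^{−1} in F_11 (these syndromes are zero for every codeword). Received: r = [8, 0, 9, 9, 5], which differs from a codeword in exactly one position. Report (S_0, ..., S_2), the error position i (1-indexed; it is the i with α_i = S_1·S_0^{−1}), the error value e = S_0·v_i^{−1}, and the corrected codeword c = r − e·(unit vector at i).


S = (10, 4, 6), error at position 4, error magnitude e = 7, c = [8, 0, 9, 2, 5].

Step 1: column multipliers v_i = (∏_{j≠i}(α_i − α_j))^{−1} mod 11.
  i = 1 (α = 3): (3−1)(3−6)(3−7)(3−5) = 2·(−3)·(−4)·(−2) = −48 ≡ 7, so v_1 = 7^{−1} = 8 (mod 11).
  i = 2 (α = 1): (1−3)(1−6)(1−7)(1−5) = (−2)·(−5)·(−6)·(−4) = 240 ≡ 9, so v_2 = 9^{−1} = 5 (mod 11).
  i = 3 (α = 6): (6−3)(6−1)(6−7)(6−5) = 3·5·(−1)·1 = −15 ≡ 7, so v_3 = 7^{−1} = 8 (mod 11).
  i = 4 (α = 7): (7−3)(7−1)(7−6)(7−5) = 4·6·1·2 = 48 ≡ 4, so v_4 = 4^{−1} = 3 (mod 11).
  i = 5 (α = 5): (5−3)(5−1)(5−6)(5−7) = 2·4·(−1)·(−2) = 16 ≡ 5, so v_5 = 5^{−1} = 9 (mod 11).
  v = [8, 5, 8, 3, 9].
Step 2: syndromes of r = [8, 0, 9, 9, 5] (all sums mod 11).
  S_0 = Σ v_i r_i = 8·8 + 5·0 + 8·9 + 3·9 + 9·5 = 208 ≡ 10.
  S_1 = Σ v_i α_i r_i = 8·3·8 + 5·1·0 + 8·6·9 + 3·7·9 + 9·5·5 = 1038 ≡ 4.
  α_i^2 mod 11 = [9, 1, 3, 5, 3].
  S_2 = Σ v_i α_i^2 r_i = 8·9·8 + 5·1·0 + 8·3·9 + 3·5·9 + 9·3·5 = 1062 ≡ 6.
  S = (10, 4, 6) ≠ 0, so r is not a codeword (an error is present).
Step 3: locate the error. For a single error e at position i, S_ℓ = v_i·e·α_i^ℓ, so α_err = S_1/S_0.
  S_0^{−1} = 10^{−1} = 10 (mod 11), so α_err = 4·10 = 40 ≡ 7 = α_4. Error position i = 4.
  Consistency check: S_2/S_1 = 6·3 = 18 ≡ 7 = α_err ✓ (single-error assumption holds).
Step 4: error magnitude e = S_0/v_4 = S_0·∏_{j≠4}(α_4 − α_j) = 10·4 = 40 ≡ 7 (mod 11).
Step 5: correct position 4: c_4 = r_4 − e = 9 − 7 ≡ 2 (mod 11). Hence c = [8, 0, 9, 2, 5].
  Check: interpolating c through the α_i gives m(x) = 7 + 4·x (degree < 2) with m(α_i) = c_i for every i, so c is indeed a codeword.


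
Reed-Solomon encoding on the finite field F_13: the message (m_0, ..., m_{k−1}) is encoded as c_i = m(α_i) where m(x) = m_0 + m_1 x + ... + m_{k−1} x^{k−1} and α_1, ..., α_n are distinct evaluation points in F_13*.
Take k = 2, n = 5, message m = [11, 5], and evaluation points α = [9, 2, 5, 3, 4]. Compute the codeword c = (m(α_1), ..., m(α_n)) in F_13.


c = [4, 8, 10, 0, 5]

Message polynomial: m(x) = 11 + 5·x (mod 13).
For each evaluation point α_i, compute m(α_i) mod 13:
  α_1 = 9: Horner steps 5 → 4, so m(9) = 4.
  α_2 = 2: Horner steps 5 → 8, so m(2) = 8.
  α_3 = 5: Horner steps 5 → 10, so m(5) = 10.
  α_4 = 3: Horner steps 5 → 0, so m(3) = 0.
  α_5 = 4: Horner steps 5 → 5, so m(4) = 5.
Codeword c = [4, 8, 10, 0, 5] ∈ F_13^5.


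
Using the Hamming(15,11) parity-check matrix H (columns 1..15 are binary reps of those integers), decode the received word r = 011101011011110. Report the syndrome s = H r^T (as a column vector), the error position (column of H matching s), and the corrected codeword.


s = (0, 1, 1, 0)^T, error position = 6, corrected codeword c = 011100011011110

Compute s = H r^T mod 2 one row at a time:
  s_1 = 1 + 1 + 0 + 1 + 1 + 1 + 1 + 0 = 6 ≡ 0 (mod 2).
  s_2 = 1 + 0 + 1 + 0 + 1 + 1 + 1 + 0 = 5 ≡ 1 (mod 2).
  s_3 = 1 + 1 + 1 + 0 + 0 + 1 + 1 + 0 = 5 ≡ 1 (mod 2).
  s_4 = 0 + 1 + 0 + 0 + 1 + 1 + 1 + 0 = 4 ≡ 0 (mod 2).
s = (0, 1, 1, 0)^T — this equals column 6 of H (binary 0110), so error is at position 6.
Correct: flip bit 6 of r = 011101011011110 to get c = 011100011011110.


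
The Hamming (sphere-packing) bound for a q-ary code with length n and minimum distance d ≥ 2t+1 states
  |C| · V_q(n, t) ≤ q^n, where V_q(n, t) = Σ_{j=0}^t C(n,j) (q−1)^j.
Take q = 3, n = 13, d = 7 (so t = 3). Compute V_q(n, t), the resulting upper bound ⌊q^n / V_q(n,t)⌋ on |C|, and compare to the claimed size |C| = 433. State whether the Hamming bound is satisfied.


V_q(n, t) = 2627, q^n = 1594323, Hamming bound = 606, |C| = 433 ≤ bound (satisfied).

Step 1: Compute V_q(n, t) = Σ_{j=0}^3 C(n, j) (q−1)^j.
  j = 0: C(13,0)·(2)^0 = 1·1 = 1.
  j = 1: C(13,1)·(2)^1 = 13·2 = 26.
  j = 2: C(13,2)·(2)^2 = 78·4 = 312.
  j = 3: C(13,3)·(2)^3 = 286·8 = 2288.
  V_q(n, t) = 1 + 26 + 312 + 2288 = 2627.
Step 2: q^n = 3^13 = 1594323.
Step 3: Hamming bound ⌊q^n / V_q(n,t)⌋ = ⌊1594323/2627⌋ = 606.
Step 4: Compare |C| = 433 to 606: satisfied.
The claimed |C| lies below the Hamming bound.


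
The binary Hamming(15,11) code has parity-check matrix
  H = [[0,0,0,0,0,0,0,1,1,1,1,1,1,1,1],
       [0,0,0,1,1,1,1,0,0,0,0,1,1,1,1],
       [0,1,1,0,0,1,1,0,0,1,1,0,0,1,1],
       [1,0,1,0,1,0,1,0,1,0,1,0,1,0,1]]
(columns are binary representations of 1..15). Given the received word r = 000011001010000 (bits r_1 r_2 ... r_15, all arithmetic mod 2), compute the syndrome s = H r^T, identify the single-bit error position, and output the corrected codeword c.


s = (0, 0, 0, 1)^T, error position = 1, corrected codeword c = 100011001010000

Compute s = H r^T mod 2 one row at a time:
  s_1 = 0 + 1 + 0 + 1 + 0 + 0 + 0 + 0 = 2 ≡ 0 (mod 2).
  s_2 = 0 + 1 + 1 + 0 + 0 + 0 + 0 + 0 = 2 ≡ 0 (mod 2).
  s_3 = 0 + 0 + 1 + 0 + 0 + 1 + 0 + 0 = 2 ≡ 0 (mod 2).
  s_4 = 0 + 0 + 1 + 0 + 1 + 1 + 0 + 0 = 3 ≡ 1 (mod 2).
s = (0, 0, 0, 1)^T — this equals column 1 of H (binary 0001), so error is at position 1.
Correct: flip bit 1 of r = 000011001010000 to get c = 100011001010000.


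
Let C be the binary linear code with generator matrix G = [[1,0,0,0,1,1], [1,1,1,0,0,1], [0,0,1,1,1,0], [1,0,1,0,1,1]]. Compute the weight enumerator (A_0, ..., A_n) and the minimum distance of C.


Weight distribution: A_0 = 1, A_1 = 1, A_2 = 3, A_3 = 6, A_4 = 3, A_5 = 1, A_6 = 1. Minimum distance d = 1.

Enumerate all 2^4 = 16 messages m ∈ F_2^4.
For each, compute codeword c = mG in F_2^6, then tally its weight.
  m = 0000 → c = 000000, weight = 0.
  m = 1000 → c = 100011, weight = 3.
  m = 0100 → c = 111001, weight = 4.
  m = 1100 → c = 011010, weight = 3.
  m = 0010 → c = 001110, weight = 3.
  m = 1010 → c = 101101, weight = 4.
  m = 0110 → c = 110111, weight = 5.
  m = 1110 → c = 010100, weight = 2.
  m = 0001 → c = 101011, weight = 4.
  m = 1001 → c = 001000, weight = 1.
  m = 0101 → c = 010010, weight = 2.
  m = 1101 → c = 110001, weight = 3.
  m = 0011 → c = 100101, weight = 3.
  m = 1011 → c = 000110, weight = 2.
  m = 0111 → c = 011100, weight = 3.
  m = 1111 → c = 111111, weight = 6.
Tally weights:
  weight 0: 1 codewords.
  weight 1: 1 codewords.
  weight 2: 3 codewords.
  weight 3: 6 codewords.
  weight 4: 3 codewords.
  weight 5: 1 codewords.
  weight 6: 1 codewords.
Minimum distance d = smallest w > 0 with A_w > 0 = 1.
Sanity: Σ A_w = 16 = 2^4 = 16 ✓.


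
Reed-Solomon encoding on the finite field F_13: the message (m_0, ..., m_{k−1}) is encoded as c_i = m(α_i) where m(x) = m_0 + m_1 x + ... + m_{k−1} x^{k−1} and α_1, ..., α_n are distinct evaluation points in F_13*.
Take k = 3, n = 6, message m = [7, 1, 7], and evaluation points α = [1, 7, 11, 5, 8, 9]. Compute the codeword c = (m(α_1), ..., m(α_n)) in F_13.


c = [2, 6, 7, 5, 8, 11]

Message polynomial: m(x) = 7 + 1·x + 7·x^2 (mod 13).
For each evaluation point α_i, compute m(α_i) mod 13:
  α_1 = 1: Horner steps 7 → 8 → 2, so m(1) = 2.
  α_2 = 7: Horner steps 7 → 11 → 6, so m(7) = 6.
  α_3 = 11: Horner steps 7 → 0 → 7, so m(11) = 7.
  α_4 = 5: Horner steps 7 → 10 → 5, so m(5) = 5.
  α_5 = 8: Horner steps 7 → 5 → 8, so m(8) = 8.
  α_6 = 9: Horner steps 7 → 12 → 11, so m(9) = 11.
Codeword c = [2, 6, 7, 5, 8, 11] ∈ F_13^6.


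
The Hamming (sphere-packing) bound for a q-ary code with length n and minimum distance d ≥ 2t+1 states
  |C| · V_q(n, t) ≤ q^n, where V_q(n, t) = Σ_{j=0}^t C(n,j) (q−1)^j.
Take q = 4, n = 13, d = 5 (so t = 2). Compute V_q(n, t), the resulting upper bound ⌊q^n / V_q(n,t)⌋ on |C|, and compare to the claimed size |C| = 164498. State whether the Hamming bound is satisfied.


V_q(n, t) = 742, q^n = 67108864, Hamming bound = 90443, |C| = 164498 > bound (violated).

Step 1: Compute V_q(n, t) = Σ_{j=0}^2 C(n, j) (q−1)^j.
  j = 0: C(13,0)·(3)^0 = 1·1 = 1.
  j = 1: C(13,1)·(3)^1 = 13·3 = 39.
  j = 2: C(13,2)·(3)^2 = 78·9 = 702.
  V_q(n, t) = 1 + 39 + 702 = 742.
Step 2: q^n = 4^13 = 67108864.
Step 3: Hamming bound ⌊q^n / V_q(n,t)⌋ = ⌊67108864/742⌋ = 90443.
Step 4: Compare |C| = 164498 to 90443: violated.
The claimed |C| lies above the Hamming bound, so no 4-ary code of length 13 with d ≥ 5 can have 164498 codewords.


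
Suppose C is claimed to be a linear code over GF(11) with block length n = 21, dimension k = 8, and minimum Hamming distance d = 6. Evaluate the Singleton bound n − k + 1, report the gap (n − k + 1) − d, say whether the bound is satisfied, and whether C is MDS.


Singleton RHS = n − k + 1 = 14, slack = 8, bound satisfied, not MDS.

Singleton bound: d ≤ n − k + 1.
Here n = 21, k = 8, so n − k + 1 = 14.
Given d = 6, check d ≤ 14: YES.
Slack = (n − k + 1) − d = 8.
The code is NOT MDS (slack = 8 > 0).
Description: the claimed parameters are [21, 8, 6]_11; such a code would be non-MDS.


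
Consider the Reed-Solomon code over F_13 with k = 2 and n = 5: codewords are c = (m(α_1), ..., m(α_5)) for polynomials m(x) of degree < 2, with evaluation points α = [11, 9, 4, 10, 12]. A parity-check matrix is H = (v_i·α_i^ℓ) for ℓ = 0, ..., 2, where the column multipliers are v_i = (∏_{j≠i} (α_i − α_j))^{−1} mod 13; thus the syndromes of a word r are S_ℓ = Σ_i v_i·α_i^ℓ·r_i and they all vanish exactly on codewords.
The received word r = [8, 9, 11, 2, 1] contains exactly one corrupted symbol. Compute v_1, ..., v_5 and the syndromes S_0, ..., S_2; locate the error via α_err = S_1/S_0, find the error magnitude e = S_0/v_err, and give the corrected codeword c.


S = (2, 8, 6), error at position 3, error magnitude e = 6, c = [8, 9, 5, 2, 1].

Step 1: column multipliers v_i = (∏_{j≠i}(α_i − α_j))^{−1} mod 13.
  i = 1 (α = 11): (11−9)(11−4)(11−10)(11−12) = 2·7·1·(−1) = −14 ≡ 12, so v_1 = 12^{−1} = 12 (mod 13).
  i = 2 (α = 9): (9−11)(9−4)(9−10)(9−12) = (−2)·5·(−1)·(−3) = −30 ≡ 9, so v_2 = 9^{−1} = 3 (mod 13).
  i = 3 (α = 4): (4−11)(4−9)(4−10)(4−12) = (−7)·(−5)·(−6)·(−8) = 1680 ≡ 3, so v_3 = 3^{−1} = 9 (mod 13).
  i = 4 (α = 10): (10−11)(10−9)(10−4)(10−12) = (−1)·1·6·(−2) = 12 ≡ 12, so v_4 = 12^{−1} = 12 (mod 13).
  i = 5 (α = 12): (12−11)(12−9)(12−4)(12−10) = 1·3·8·2 = 48 ≡ 9, so v_5 = 9^{−1} = 3 (mod 13).
  v = [12, 3, 9, 12, 3].
Step 2: syndromes of r = [8, 9, 11, 2, 1] (all sums mod 13).
  S_0 = Σ v_i r_i = 12·8 + 3·9 + 9·11 + 12·2 + 3·1 = 249 ≡ 2.
  S_1 = Σ v_i α_i r_i = 12·11·8 + 3·9·9 + 9·4·11 + 12·10·2 + 3·12·1 = 1971 ≡ 8.
  α_i^2 mod 13 = [4, 3, 3, 9, 1].
  S_2 = Σ v_i α_i^2 r_i = 12·4·8 + 3·3·9 + 9·3·11 + 12·9·2 + 3·1·1 = 981 ≡ 6.
  S = (2, 8, 6) ≠ 0, so r is not a codeword (an error is present).
Step 3: locate the error. For a single error e at position i, S_ℓ = v_i·e·α_i^ℓ, so α_err = S_1/S_0.
  S_0^{−1} = 2^{−1} = 7 (mod 13), so α_err = 8·7 = 56 ≡ 4 = α_3. Error position i = 3.
  Consistency check: S_2/S_1 = 6·5 = 30 ≡ 4 = α_err ✓ (single-error assumption holds).
Step 4: error magnitude e = S_0/v_3 = S_0·∏_{j≠3}(α_3 − α_j) = 2·3 = 6 ≡ 6 (mod 13).
Step 5: correct position 3: c_3 = r_3 − e = 11 − 6 ≡ 5 (mod 13). Hence c = [8, 9, 5, 2, 1].
  Check: interpolating c through the α_i gives m(x) = 7 + 6·x (degree < 2) with m(α_i) = c_i for every i, so c is indeed a codeword.


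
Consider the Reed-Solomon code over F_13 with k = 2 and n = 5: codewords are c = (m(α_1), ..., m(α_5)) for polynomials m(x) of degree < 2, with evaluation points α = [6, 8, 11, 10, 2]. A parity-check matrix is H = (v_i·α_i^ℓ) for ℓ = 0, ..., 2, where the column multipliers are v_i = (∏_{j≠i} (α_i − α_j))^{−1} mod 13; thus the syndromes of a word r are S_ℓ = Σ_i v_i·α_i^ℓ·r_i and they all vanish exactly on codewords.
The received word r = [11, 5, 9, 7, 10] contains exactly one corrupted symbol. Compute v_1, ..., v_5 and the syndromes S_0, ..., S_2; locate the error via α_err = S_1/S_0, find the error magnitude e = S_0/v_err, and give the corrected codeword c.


S = (8, 2, 7), error at position 4, error magnitude e = 8, c = [11, 5, 9, 12, 10].

Step 1: column multipliers v_i = (∏_{j≠i}(α_i − α_j))^{−1} mod 13.
  i = 1 (α = 6): (6−8)(6−11)(6−10)(6−2) = (−2)·(−5)·(−4)·4 = −160 ≡ 9, so v_1 = 9^{−1} = 3 (mod 13).
  i = 2 (α = 8): (8−6)(8−11)(8−10)(8−2) = 2·(−3)·(−2)·6 = 72 ≡ 7, so v_2 = 7^{−1} = 2 (mod 13).
  i = 3 (α = 11): (11−6)(11−8)(11−10)(11−2) = 5·3·1·9 = 135 ≡ 5, so v_3 = 5^{−1} = 8 (mod 13).
  i = 4 (α = 10): (10−6)(10−8)(10−11)(10−2) = 4·2·(−1)·8 = −64 ≡ 1, so v_4 = 1^{−1} = 1 (mod 13).
  i = 5 (α = 2): (2−6)(2−8)(2−11)(2−10) = (−4)·(−6)·(−9)·(−8) = 1728 ≡ 12, so v_5 = 12^{−1} = 12 (mod 13).
  v = [3, 2, 8, 1, 12].
Step 2: syndromes of r = [11, 5, 9, 7, 10] (all sums mod 13).
  S_0 = Σ v_i r_i = 3·11 + 2·5 + 8·9 + 1·7 + 12·10 = 242 ≡ 8.
  S_1 = Σ v_i α_i r_i = 3·6·11 + 2·8·5 + 8·11·9 + 1·10·7 + 12·2·10 = 1380 ≡ 2.
  α_i^2 mod 13 = [10, 12, 4, 9, 4].
  S_2 = Σ v_i α_i^2 r_i = 3·10·11 + 2·12·5 + 8·4·9 + 1·9·7 + 12·4·10 = 1281 ≡ 7.
  S = (8, 2, 7) ≠ 0, so r is not a codeword (an error is present).
Step 3: locate the error. For a single error e at position i, S_ℓ = v_i·e·α_i^ℓ, so α_err = S_1/S_0.
  S_0^{−1} = 8^{−1} = 5 (mod 13), so α_err = 2·5 = 10 ≡ 10 = α_4. Error position i = 4.
  Consistency check: S_2/S_1 = 7·7 = 49 ≡ 10 = α_err ✓ (single-error assumption holds).
Step 4: error magnitude e = S_0/v_4 = S_0·∏_{j≠4}(α_4 − α_j) = 8·1 = 8 ≡ 8 (mod 13).
Step 5: correct position 4: c_4 = r_4 − e = 7 − 8 ≡ 12 (mod 13). Hence c = [11, 5, 9, 12, 10].
  Check: interpolating c through the α_i gives m(x) = 3 + 10·x (degree < 2) with m(α_i) = c_i for every i, so c is indeed a codeword.


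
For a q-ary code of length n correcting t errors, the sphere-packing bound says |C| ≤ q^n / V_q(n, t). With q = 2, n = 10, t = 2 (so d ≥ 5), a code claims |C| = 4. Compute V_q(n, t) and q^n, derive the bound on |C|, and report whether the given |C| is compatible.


V_q(n, t) = 56, q^n = 1024, Hamming bound = 18, |C| = 4 ≤ bound (satisfied).

Step 1: Compute V_q(n, t) = Σ_{j=0}^2 C(n, j) (q−1)^j.
  j = 0: C(10,0)·(1)^0 = 1·1 = 1.
  j = 1: C(10,1)·(1)^1 = 10·1 = 10.
  j = 2: C(10,2)·(1)^2 = 45·1 = 45.
  V_q(n, t) = 1 + 10 + 45 = 56.
Step 2: q^n = 2^10 = 1024.
Step 3: Hamming bound ⌊q^n / V_q(n,t)⌋ = ⌊1024/56⌋ = 18.
Step 4: Compare |C| = 4 to 18: satisfied.
The claimed |C| lies below the Hamming bound.


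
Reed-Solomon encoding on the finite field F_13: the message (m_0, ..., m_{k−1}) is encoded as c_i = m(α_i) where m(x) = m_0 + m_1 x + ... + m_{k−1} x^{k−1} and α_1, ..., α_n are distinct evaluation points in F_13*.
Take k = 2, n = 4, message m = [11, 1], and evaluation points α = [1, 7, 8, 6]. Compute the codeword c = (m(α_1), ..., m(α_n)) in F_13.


c = [12, 5, 6, 4]

Message polynomial: m(x) = 11 + 1·x (mod 13).
For each evaluation point α_i, compute m(α_i) mod 13:
  α_1 = 1: Horner steps 1 → 12, so m(1) = 12.
  α_2 = 7: Horner steps 1 → 5, so m(7) = 5.
  α_3 = 8: Horner steps 1 → 6, so m(8) = 6.
  α_4 = 6: Horner steps 1 → 4, so m(6) = 4.
Codeword c = [12, 5, 6, 4] ∈ F_13^4.


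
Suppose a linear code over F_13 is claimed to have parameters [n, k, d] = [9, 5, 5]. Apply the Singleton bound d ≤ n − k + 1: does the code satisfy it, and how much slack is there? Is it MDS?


Singleton RHS = n − k + 1 = 5, slack = 0, bound satisfied, MDS.

Singleton bound: d ≤ n − k + 1.
Here n = 9, k = 5, so n − k + 1 = 5.
Given d = 5, check d ≤ 5: YES.
Slack = (n − k + 1) − d = 0.
The code is MDS (slack = 0).
Description: the claimed parameters are [9, 5, 5]_13; such a code would be MDS (meets Singleton bound).


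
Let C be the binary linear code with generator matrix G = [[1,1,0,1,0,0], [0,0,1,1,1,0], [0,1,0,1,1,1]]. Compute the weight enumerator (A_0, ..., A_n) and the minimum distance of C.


Weight distribution: A_0 = 1, A_3 = 4, A_4 = 3. Minimum distance d = 3.

Enumerate all 2^3 = 8 messages m ∈ F_2^3.
For each, compute codeword c = mG in F_2^6, then tally its weight.
  m = 000 → c = 000000, weight = 0.
  m = 100 → c = 110100, weight = 3.
  m = 010 → c = 001110, weight = 3.
  m = 110 → c = 111010, weight = 4.
  m = 001 → c = 010111, weight = 4.
  m = 101 → c = 100011, weight = 3.
  m = 011 → c = 011001, weight = 3.
  m = 111 → c = 101101, weight = 4.
Tally weights:
  weight 0: 1 codewords.
  weight 3: 4 codewords.
  weight 4: 3 codewords.
Minimum distance d = smallest w > 0 with A_w > 0 = 3.
Sanity: Σ A_w = 8 = 2^3 = 8 ✓.


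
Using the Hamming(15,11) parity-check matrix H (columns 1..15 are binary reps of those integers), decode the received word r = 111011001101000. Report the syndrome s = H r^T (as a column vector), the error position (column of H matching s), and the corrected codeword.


s = (1, 1, 0, 0)^T, error position = 12, corrected codeword c = 111011001100000

Compute s = H r^T mod 2 one row at a time:
  s_1 = 0 + 1 + 1 + 0 + 1 + 0 + 0 + 0 = 3 ≡ 1 (mod 2).
  s_2 = 0 + 1 + 1 + 0 + 1 + 0 + 0 + 0 = 3 ≡ 1 (mod 2).
  s_3 = 1 + 1 + 1 + 0 + 1 + 0 + 0 + 0 = 4 ≡ 0 (mod 2).
  s_4 = 1 + 1 + 1 + 0 + 1 + 0 + 0 + 0 = 4 ≡ 0 (mod 2).
s = (1, 1, 0, 0)^T — this equals column 12 of H (binary 1100), so error is at position 12.
Correct: flip bit 12 of r = 111011001101000 to get c = 111011001100000.


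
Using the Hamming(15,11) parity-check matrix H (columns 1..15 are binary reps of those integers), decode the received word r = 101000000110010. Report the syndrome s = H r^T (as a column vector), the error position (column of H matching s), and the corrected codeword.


s = (1, 1, 0, 1)^T, error position = 13, corrected codeword c = 101000000110110

Compute s = H r^T mod 2 one row at a time:
  s_1 = 0 + 0 + 1 + 1 + 0 + 0 + 1 + 0 = 3 ≡ 1 (mod 2).
  s_2 = 0 + 0 + 0 + 0 + 0 + 0 + 1 + 0 = 1 ≡ 1 (mod 2).
  s_3 = 0 + 1 + 0 + 0 + 1 + 1 + 1 + 0 = 4 ≡ 0 (mod 2).
  s_4 = 1 + 1 + 0 + 0 + 0 + 1 + 0 + 0 = 3 ≡ 1 (mod 2).
s = (1, 1, 0, 1)^T — this equals column 13 of H (binary 1101), so error is at position 13.
Correct: flip bit 13 of r = 101000000110010 to get c = 101000000110110.


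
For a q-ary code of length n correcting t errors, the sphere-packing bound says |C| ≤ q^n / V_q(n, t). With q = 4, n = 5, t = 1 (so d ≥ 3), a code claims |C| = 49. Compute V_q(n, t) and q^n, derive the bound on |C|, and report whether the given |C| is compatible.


V_q(n, t) = 16, q^n = 1024, Hamming bound = 64, |C| = 49 ≤ bound (satisfied).

Step 1: Compute V_q(n, t) = Σ_{j=0}^1 C(n, j) (q−1)^j.
  j = 0: C(5,0)·(3)^0 = 1·1 = 1.
  j = 1: C(5,1)·(3)^1 = 5·3 = 15.
  V_q(n, t) = 1 + 15 = 16.
Step 2: q^n = 4^5 = 1024.
Step 3: Hamming bound ⌊q^n / V_q(n,t)⌋ = ⌊1024/16⌋ = 64.
Step 4: Compare |C| = 49 to 64: satisfied.
The claimed |C| lies below the Hamming bound.
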